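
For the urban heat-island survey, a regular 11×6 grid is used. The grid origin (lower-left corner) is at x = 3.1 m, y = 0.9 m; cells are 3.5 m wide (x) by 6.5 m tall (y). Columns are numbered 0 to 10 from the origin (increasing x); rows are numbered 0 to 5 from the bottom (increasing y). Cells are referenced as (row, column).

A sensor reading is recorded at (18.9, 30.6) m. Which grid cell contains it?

Column index: ⌊(18.9 − 3.1) / 3.5⌋ = ⌊4.514⌋ = 4
Row offset from origin: ⌊(30.6 − 0.9) / 6.5⌋ = ⌊4.569⌋ = 4 → row 4

(4, 4)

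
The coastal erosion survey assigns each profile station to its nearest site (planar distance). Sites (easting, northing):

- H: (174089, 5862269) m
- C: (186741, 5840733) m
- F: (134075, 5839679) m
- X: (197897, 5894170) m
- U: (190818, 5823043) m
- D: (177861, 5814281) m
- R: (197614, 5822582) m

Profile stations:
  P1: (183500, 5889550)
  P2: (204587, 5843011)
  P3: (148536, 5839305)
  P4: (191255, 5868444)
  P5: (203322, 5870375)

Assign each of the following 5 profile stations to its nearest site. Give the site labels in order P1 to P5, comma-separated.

P1 → X (d²=228618009.00)
P2 → C (d²=323669000.00)
P3 → F (d²=209260397.00)
P4 → H (d²=332802181.00)
P5 → X (d²=595632650.00)

X, C, F, H, X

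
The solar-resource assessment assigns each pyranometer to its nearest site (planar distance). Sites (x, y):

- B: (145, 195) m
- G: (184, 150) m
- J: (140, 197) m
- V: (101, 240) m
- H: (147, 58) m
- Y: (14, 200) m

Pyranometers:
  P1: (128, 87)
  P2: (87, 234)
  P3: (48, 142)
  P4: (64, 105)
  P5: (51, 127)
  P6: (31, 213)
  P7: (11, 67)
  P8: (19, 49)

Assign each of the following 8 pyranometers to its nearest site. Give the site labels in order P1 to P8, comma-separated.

P1 → H (d²=1202.00)
P2 → V (d²=232.00)
P3 → Y (d²=4520.00)
P4 → H (d²=9098.00)
P5 → Y (d²=6698.00)
P6 → Y (d²=458.00)
P7 → Y (d²=17698.00)
P8 → H (d²=16465.00)

H, V, Y, H, Y, Y, Y, H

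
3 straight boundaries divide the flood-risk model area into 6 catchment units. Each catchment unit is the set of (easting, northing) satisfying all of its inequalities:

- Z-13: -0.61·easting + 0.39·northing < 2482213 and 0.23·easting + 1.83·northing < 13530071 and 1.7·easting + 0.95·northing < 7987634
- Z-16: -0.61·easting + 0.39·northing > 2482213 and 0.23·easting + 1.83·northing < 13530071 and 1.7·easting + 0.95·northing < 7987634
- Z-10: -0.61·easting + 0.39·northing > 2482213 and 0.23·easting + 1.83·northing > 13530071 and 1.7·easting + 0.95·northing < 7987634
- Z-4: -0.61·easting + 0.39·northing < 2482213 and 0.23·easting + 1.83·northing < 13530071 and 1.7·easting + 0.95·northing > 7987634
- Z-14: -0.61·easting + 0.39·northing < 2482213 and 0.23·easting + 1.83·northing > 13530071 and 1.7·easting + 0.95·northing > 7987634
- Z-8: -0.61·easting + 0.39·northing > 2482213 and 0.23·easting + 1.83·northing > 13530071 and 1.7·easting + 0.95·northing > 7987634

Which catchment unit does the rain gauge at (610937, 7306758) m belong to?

Z-13

-0.61·610937 + 0.39·7306758 = 2476964.050, which is < 2482213
0.23·610937 + 1.83·7306758 = 13511882.650, which is < 13530071
1.7·610937 + 0.95·7306758 = 7980013.000, which is < 7987634
This sign pattern matches Z-13.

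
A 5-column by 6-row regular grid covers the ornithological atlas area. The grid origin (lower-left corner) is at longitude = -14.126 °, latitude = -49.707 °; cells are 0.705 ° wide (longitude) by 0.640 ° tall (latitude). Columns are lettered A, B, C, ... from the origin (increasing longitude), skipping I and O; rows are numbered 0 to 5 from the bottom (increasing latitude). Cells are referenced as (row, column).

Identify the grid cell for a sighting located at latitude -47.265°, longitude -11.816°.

Column index: ⌊(-11.816 − -14.126) / 0.705⌋ = ⌊3.277⌋ = 3 → column D
Row offset from origin: ⌊(-47.265 − -49.707) / 0.640⌋ = ⌊3.816⌋ = 3 → row 3

(3, D)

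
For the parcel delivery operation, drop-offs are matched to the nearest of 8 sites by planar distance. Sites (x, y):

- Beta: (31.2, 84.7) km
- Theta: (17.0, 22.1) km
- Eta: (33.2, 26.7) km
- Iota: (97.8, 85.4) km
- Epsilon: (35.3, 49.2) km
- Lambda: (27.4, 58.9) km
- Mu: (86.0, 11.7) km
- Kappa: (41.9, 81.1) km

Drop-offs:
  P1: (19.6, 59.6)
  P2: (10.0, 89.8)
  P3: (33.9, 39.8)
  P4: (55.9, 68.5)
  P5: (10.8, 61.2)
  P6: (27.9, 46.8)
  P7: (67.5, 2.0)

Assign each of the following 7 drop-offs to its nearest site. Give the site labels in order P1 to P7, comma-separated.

Lambda, Beta, Epsilon, Kappa, Lambda, Epsilon, Mu

P1 → Lambda (d²=61.33)
P2 → Beta (d²=475.45)
P3 → Epsilon (d²=90.32)
P4 → Kappa (d²=354.76)
P5 → Lambda (d²=280.85)
P6 → Epsilon (d²=60.52)
P7 → Mu (d²=436.34)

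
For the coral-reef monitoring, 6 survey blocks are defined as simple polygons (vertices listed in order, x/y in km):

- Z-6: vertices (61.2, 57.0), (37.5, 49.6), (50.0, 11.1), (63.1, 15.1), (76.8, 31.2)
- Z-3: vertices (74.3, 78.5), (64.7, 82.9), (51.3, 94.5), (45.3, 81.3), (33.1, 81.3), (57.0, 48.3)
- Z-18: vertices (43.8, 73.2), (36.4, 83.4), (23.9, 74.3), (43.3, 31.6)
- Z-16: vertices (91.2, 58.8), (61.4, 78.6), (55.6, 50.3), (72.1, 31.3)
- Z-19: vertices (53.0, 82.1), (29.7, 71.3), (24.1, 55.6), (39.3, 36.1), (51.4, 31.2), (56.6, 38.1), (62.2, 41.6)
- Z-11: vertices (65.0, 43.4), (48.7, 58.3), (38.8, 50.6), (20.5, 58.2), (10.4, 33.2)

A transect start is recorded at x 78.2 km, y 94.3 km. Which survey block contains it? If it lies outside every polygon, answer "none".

Cast a ray rightward from (78.2, 94.3). For each polygon, the edges (by vertex number in listed order) whose endpoints lie on opposite sides of y = 94.3, where each meets that height, and whether that is right or left of the point:
Z-6: no edge straddles that height → 0 crossings.
Z-3: 2–3 at x≈51.53 (left), 3–4 at x≈51.21 (left) → 0 crossings.
Z-18: no edge straddles that height → 0 crossings.
Z-16: no edge straddles that height → 0 crossings.
Z-19: no edge straddles that height → 0 crossings.
Z-11: no edge straddles that height → 0 crossings.
All counts are even, so the point lies outside every listed polygon.

none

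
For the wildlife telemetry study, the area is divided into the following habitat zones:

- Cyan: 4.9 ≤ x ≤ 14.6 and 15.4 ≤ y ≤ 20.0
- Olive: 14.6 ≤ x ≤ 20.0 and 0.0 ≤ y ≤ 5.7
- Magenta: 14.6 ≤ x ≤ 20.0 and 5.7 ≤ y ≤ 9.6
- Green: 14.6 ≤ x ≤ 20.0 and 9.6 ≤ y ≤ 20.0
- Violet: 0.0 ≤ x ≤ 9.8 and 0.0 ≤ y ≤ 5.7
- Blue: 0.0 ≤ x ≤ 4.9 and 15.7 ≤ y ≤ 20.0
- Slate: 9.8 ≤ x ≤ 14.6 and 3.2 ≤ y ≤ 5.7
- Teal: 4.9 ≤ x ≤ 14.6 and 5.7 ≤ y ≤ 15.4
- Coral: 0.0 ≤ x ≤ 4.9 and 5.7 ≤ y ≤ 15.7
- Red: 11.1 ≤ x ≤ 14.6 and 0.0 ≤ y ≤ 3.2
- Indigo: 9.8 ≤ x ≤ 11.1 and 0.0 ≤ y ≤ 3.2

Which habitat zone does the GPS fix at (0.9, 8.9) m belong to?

Coral

The point has x = 0.9 and y = 8.9.
Only Coral satisfies 0.0 ≤ x ≤ 4.9 and 5.7 ≤ y ≤ 15.7.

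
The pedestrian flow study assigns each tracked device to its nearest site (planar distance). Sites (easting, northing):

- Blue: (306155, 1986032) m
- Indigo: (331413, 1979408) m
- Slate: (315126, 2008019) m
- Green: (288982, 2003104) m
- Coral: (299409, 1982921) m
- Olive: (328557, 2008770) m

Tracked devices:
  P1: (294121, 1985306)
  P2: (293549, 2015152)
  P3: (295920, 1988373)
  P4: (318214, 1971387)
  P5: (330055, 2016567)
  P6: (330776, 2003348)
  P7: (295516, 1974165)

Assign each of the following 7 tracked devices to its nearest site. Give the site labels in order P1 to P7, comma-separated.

Coral, Green, Coral, Indigo, Olive, Olive, Coral

P1 → Coral (d²=33651169.00)
P2 → Green (d²=166011793.00)
P3 → Coral (d²=41897425.00)
P4 → Indigo (d²=238550042.00)
P5 → Olive (d²=63037213.00)
P6 → Olive (d²=34322045.00)
P7 → Coral (d²=91822985.00)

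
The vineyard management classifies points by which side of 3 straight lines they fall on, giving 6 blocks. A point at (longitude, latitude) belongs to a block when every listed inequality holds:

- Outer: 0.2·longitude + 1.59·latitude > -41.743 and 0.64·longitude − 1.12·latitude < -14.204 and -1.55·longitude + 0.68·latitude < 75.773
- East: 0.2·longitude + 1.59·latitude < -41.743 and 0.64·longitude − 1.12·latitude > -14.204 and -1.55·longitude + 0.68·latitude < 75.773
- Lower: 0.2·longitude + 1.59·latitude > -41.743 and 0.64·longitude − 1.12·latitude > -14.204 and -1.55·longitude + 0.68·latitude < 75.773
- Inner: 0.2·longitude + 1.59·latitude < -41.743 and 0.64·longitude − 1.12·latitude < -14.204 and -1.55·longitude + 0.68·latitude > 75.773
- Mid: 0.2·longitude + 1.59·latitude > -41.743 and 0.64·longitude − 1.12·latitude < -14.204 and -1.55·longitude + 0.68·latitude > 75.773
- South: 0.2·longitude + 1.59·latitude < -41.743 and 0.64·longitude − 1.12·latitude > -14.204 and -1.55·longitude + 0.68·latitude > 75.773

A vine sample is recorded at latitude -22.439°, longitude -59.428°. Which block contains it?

0.2·-59.428 + 1.59·-22.439 = -47.564, which is < -41.743
0.64·-59.428 − 1.12·-22.439 = -12.902, which is > -14.204
-1.55·-59.428 + 0.68·-22.439 = 76.855, which is > 75.773
This sign pattern matches South.

South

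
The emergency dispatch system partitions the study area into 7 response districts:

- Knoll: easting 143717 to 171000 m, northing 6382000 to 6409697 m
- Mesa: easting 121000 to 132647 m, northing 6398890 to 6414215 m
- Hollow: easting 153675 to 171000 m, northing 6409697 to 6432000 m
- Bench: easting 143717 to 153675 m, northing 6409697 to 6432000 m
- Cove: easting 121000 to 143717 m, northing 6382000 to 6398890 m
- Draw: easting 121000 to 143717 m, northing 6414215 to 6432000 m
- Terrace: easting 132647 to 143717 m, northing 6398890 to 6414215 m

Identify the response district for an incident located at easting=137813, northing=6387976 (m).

The point has easting = 137813 and northing = 6387976.
Only Cove satisfies 121000 ≤ easting ≤ 143717 and 6382000 ≤ northing ≤ 6398890.

Cove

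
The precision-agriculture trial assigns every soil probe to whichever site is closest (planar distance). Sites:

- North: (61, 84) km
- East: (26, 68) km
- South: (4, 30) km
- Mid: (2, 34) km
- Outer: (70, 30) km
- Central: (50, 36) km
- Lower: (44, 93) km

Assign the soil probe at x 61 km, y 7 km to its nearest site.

Squared distances to each site:
North: 5929.000; East: 4946.000; South: 3778.000; Mid: 4210.000; Outer: 610.000; Central: 962.000; Lower: 7685.000.
Minimum at Outer.

Outer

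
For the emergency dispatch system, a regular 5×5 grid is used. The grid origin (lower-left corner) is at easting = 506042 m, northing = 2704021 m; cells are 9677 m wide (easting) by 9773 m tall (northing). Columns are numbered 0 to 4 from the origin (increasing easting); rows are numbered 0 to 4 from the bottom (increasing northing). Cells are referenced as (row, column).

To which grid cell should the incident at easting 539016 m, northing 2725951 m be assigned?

(2, 3)

Column index: ⌊(539016 − 506042) / 9677⌋ = ⌊3.407⌋ = 3
Row offset from origin: ⌊(2725951 − 2704021) / 9773⌋ = ⌊2.244⌋ = 2 → row 2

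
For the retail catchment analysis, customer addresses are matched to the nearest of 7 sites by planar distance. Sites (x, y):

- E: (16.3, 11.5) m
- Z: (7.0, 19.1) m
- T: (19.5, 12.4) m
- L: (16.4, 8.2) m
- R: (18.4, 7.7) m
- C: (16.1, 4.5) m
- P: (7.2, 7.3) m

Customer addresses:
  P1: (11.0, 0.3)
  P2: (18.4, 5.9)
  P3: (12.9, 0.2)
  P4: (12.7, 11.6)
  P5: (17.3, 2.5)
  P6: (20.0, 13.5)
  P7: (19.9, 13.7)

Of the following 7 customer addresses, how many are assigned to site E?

1

P1 → C
P2 → R
P3 → C
P4 → E
P5 → C
P6 → T
P7 → T
1 of the 7 goes to E.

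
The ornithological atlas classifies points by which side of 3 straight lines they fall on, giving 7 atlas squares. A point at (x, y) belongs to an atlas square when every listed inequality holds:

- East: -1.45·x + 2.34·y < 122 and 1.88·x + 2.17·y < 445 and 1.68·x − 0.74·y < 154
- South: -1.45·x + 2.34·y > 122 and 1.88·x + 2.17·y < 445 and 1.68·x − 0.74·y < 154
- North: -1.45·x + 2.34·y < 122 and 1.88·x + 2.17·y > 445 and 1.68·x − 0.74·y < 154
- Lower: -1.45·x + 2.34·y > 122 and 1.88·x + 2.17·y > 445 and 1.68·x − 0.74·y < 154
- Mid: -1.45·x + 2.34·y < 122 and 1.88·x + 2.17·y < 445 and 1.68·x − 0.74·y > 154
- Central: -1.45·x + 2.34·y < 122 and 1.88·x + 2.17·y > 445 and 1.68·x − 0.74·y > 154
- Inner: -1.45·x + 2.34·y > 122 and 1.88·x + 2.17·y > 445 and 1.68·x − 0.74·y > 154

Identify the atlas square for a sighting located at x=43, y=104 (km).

-1.45·43 + 2.34·104 = 181.010, which is > 122
1.88·43 + 2.17·104 = 306.520, which is < 445
1.68·43 − 0.74·104 = -4.720, which is < 154
This sign pattern matches South.

South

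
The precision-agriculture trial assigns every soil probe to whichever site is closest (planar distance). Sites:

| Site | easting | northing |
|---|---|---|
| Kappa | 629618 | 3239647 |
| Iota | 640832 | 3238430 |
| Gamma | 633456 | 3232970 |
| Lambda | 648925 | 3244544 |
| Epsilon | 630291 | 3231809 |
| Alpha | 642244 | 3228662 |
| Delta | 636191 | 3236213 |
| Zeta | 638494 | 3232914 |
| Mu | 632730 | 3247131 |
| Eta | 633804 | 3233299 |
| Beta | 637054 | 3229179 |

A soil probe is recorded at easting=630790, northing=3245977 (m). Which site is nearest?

Squared distances to each site:
Kappa: 41442484.000; Iota: 157798973.000; Gamma: 176289605.000; Lambda: 330931714.000; Epsilon: 200981225.000; Alpha: 431003341.000; Delta: 124506497.000; Zeta: 229993585.000; Mu: 5095316.000; Eta: 169815880.000; Beta: 321410500.000.
Minimum at Mu.

Mu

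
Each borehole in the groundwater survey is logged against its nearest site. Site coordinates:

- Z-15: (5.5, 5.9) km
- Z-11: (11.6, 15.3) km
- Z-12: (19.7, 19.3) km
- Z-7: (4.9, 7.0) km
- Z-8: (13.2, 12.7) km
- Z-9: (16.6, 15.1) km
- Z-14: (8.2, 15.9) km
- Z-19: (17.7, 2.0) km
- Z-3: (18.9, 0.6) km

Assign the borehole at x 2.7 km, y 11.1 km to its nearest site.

Squared distances to each site:
Z-15: 34.880; Z-11: 96.850; Z-12: 356.240; Z-7: 21.650; Z-8: 112.810; Z-9: 209.210; Z-14: 53.290; Z-19: 307.810; Z-3: 372.690.
Minimum at Z-7.

Z-7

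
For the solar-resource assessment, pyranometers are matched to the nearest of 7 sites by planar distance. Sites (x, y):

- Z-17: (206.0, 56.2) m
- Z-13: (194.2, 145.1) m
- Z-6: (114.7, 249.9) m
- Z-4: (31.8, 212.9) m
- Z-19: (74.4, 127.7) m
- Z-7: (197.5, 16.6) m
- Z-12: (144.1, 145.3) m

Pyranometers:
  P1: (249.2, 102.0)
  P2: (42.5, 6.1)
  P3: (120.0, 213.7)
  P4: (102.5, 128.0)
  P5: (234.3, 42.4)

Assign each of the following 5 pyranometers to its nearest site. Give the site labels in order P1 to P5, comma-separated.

P1 → Z-17 (d²=3963.88)
P2 → Z-19 (d²=15804.17)
P3 → Z-6 (d²=1338.53)
P4 → Z-19 (d²=789.70)
P5 → Z-17 (d²=991.33)

Z-17, Z-19, Z-6, Z-19, Z-17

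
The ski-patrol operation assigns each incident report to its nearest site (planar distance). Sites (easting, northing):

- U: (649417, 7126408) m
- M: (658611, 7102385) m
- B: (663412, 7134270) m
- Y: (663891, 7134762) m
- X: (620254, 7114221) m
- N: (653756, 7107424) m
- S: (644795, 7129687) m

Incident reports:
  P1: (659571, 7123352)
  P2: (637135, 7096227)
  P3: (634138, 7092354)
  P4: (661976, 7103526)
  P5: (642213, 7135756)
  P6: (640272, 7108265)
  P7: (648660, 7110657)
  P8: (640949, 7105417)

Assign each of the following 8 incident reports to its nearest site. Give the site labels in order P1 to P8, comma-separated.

P1 → U (d²=112442852.00)
P2 → N (d²=401630450.00)
P3 → N (d²=611970824.00)
P4 → M (d²=12625106.00)
P5 → S (d²=43499485.00)
P6 → N (d²=182525537.00)
P7 → N (d²=36421505.00)
P8 → N (d²=168047298.00)

U, N, N, M, S, N, N, N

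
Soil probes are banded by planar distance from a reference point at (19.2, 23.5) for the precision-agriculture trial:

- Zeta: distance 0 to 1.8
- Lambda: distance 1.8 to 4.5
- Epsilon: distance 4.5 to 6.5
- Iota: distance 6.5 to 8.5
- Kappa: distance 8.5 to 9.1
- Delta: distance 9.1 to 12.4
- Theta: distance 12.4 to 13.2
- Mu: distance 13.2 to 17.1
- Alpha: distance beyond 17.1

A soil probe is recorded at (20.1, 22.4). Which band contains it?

Zeta

Distance = √((20.1−19.2)² + (22.4−23.5)²) = √(0.810 + 1.210) = 1.421.
0 ≤ 1.421 < 1.8 → Zeta.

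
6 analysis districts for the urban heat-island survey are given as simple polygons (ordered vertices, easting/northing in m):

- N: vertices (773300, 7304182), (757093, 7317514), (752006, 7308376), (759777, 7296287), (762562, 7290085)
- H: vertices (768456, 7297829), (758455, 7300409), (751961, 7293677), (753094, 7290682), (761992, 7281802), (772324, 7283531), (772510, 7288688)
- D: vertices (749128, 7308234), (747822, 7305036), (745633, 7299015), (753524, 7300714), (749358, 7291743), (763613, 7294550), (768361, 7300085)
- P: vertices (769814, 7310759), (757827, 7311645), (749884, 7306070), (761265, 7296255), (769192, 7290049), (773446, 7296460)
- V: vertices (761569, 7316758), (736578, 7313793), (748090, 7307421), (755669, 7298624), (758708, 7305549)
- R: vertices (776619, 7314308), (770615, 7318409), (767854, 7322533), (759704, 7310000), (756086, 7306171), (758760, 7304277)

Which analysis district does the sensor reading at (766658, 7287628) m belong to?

H

Cast a ray rightward from (766658, 7287628). For each polygon, the edges (by vertex number in listed order) whose endpoints lie on opposite sides of northing = 7287628, where each meets that height, and whether that is right or left of the point:
N: no edge straddles that height → 0 crossings.
H: 4–5 at easting≈756154.2 (left), 6–7 at easting≈772471.8 (right) → 1 crossing.
D: no edge straddles that height → 0 crossings.
P: no edge straddles that height → 0 crossings.
V: no edge straddles that height → 0 crossings.
R: no edge straddles that height → 0 crossings.
Only H has an odd count, so the point is inside H.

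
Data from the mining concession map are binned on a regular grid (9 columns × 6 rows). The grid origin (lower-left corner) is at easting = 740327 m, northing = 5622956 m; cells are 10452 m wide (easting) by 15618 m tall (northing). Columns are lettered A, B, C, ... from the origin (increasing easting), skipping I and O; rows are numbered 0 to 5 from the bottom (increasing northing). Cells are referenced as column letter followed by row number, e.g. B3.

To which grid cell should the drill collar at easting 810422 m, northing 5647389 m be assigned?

G1

Column index: ⌊(810422 − 740327) / 10452⌋ = ⌊6.706⌋ = 6 → column G
Row offset from origin: ⌊(5647389 − 5622956) / 15618⌋ = ⌊1.564⌋ = 1 → row 1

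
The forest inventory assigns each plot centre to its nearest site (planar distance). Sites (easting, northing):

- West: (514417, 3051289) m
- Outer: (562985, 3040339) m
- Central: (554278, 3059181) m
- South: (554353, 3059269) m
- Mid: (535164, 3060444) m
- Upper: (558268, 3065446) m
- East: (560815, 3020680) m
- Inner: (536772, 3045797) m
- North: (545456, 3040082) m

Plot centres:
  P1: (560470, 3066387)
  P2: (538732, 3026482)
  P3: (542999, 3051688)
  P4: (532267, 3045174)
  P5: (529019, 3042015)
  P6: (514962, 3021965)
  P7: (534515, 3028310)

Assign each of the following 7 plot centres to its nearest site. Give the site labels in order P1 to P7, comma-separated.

Upper, North, Inner, Inner, Inner, West, North

P1 → Upper (d²=5734285.00)
P2 → North (d²=230172176.00)
P3 → Inner (d²=73479410.00)
P4 → Inner (d²=20683154.00)
P5 → Inner (d²=74412533.00)
P6 → West (d²=860194001.00)
P7 → North (d²=258285465.00)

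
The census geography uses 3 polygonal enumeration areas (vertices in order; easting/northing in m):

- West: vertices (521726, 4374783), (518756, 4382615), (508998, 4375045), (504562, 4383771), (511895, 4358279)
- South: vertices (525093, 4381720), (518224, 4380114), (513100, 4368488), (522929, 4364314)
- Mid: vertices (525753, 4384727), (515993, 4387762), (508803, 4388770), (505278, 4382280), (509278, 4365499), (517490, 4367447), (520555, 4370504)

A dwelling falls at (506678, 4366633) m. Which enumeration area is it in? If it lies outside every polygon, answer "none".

none

Cast a ray rightward from (506678, 4366633). For each polygon, the edges (by vertex number in listed order) whose endpoints lie on opposite sides of northing = 4366633, where each meets that height, and whether that is right or left of the point:
West: 4–5 at easting≈509491.9 (right), 5–1 at easting≈516871.3 (right) → 2 crossings.
South: 3–4 at easting≈517468.2 (right), 4–1 at easting≈523217.3 (right) → 2 crossings.
Mid: 4–5 at easting≈509007.7 (right), 5–6 at easting≈514058.5 (right) → 2 crossings.
All counts are even, so the point lies outside every listed polygon.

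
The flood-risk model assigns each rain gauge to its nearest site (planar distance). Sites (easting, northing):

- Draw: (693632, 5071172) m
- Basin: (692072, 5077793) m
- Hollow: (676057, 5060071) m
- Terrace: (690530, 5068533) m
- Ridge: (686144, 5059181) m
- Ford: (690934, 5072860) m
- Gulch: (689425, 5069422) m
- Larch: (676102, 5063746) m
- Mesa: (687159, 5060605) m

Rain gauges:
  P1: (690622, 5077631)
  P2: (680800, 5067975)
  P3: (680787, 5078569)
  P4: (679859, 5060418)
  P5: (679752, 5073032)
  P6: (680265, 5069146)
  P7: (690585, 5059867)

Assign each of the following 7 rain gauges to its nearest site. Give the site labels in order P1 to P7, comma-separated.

P1 → Basin (d²=2128744.00)
P2 → Larch (d²=39955645.00)
P3 → Basin (d²=127953401.00)
P4 → Hollow (d²=14575613.00)
P5 → Larch (d²=99552296.00)
P6 → Larch (d²=46490569.00)
P7 → Mesa (d²=12282120.00)

Basin, Larch, Basin, Hollow, Larch, Larch, Mesa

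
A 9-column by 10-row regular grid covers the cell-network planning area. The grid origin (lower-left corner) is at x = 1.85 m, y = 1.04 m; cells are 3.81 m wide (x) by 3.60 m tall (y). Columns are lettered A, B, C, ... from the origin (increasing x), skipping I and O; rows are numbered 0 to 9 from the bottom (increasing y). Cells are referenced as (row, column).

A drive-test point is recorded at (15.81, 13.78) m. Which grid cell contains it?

(3, D)

Column index: ⌊(15.81 − 1.85) / 3.81⌋ = ⌊3.664⌋ = 3 → column D
Row offset from origin: ⌊(13.78 − 1.04) / 3.60⌋ = ⌊3.539⌋ = 3 → row 3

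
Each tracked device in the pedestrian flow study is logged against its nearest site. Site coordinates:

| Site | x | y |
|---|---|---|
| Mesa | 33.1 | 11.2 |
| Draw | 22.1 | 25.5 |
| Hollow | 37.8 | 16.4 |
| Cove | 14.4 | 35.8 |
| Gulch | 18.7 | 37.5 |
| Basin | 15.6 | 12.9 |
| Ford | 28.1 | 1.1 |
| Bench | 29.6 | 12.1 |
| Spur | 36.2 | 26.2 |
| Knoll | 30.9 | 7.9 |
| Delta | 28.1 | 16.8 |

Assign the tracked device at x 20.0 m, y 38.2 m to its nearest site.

Squared distances to each site:
Mesa: 900.610; Draw: 165.700; Hollow: 792.080; Cove: 37.120; Gulch: 2.180; Basin: 659.450; Ford: 1442.020; Bench: 773.370; Spur: 406.440; Knoll: 1036.900; Delta: 523.570.
Minimum at Gulch.

Gulch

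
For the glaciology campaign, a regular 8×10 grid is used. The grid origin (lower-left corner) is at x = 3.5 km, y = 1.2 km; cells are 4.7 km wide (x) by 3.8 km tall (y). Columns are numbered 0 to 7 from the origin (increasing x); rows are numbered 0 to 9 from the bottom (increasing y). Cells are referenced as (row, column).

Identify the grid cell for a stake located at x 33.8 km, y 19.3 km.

(4, 6)

Column index: ⌊(33.8 − 3.5) / 4.7⌋ = ⌊6.447⌋ = 6
Row offset from origin: ⌊(19.3 − 1.2) / 3.8⌋ = ⌊4.763⌋ = 4 → row 4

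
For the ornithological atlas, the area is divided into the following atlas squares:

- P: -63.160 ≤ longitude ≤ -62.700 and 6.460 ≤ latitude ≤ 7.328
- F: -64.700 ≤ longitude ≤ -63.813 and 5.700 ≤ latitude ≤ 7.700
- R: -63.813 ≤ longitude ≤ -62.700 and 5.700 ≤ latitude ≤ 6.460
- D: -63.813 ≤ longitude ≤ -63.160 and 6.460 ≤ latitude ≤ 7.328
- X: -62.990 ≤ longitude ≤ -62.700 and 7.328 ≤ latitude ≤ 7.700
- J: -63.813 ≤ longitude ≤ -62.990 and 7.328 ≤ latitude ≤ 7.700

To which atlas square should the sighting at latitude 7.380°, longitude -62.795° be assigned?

The point has longitude = -62.795 and latitude = 7.380.
Only X satisfies -62.990 ≤ longitude ≤ -62.700 and 7.328 ≤ latitude ≤ 7.700.

X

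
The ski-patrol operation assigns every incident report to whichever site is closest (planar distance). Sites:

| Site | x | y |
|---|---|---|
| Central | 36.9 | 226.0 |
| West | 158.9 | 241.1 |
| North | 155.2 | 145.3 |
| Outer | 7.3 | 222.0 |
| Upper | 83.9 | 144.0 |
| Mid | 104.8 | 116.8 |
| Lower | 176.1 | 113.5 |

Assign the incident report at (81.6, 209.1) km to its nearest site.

Squared distances to each site:
Central: 2283.700; West: 6999.290; North: 9487.400; Outer: 5686.900; Upper: 4243.300; Mid: 9057.530; Lower: 18069.610.
Minimum at Central.

Central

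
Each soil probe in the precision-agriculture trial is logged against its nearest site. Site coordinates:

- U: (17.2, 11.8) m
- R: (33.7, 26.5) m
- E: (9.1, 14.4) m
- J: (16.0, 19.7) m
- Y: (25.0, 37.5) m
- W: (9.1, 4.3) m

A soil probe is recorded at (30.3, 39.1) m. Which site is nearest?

Y

Squared distances to each site:
U: 916.900; R: 170.320; E: 1059.530; J: 580.850; Y: 30.650; W: 1660.480.
Minimum at Y.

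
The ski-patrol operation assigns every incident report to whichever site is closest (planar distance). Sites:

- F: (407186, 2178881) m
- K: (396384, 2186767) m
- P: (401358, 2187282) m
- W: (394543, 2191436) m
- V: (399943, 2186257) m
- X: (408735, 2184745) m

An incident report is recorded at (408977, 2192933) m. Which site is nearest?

Squared distances to each site:
F: 200666385.000; K: 196603205.000; P: 89982962.000; W: 210581365.000; V: 126182132.000; X: 67101908.000.
Minimum at X.

X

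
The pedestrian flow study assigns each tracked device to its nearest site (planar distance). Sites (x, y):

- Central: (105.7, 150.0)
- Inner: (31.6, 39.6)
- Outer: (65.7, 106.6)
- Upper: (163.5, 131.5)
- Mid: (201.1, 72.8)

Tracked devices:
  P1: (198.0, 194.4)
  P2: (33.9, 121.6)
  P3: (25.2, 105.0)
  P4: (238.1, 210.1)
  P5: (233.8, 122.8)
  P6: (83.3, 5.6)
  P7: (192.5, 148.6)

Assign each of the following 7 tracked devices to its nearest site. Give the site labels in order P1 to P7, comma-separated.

Upper, Outer, Outer, Upper, Mid, Inner, Upper

P1 → Upper (d²=5146.66)
P2 → Outer (d²=1236.24)
P3 → Outer (d²=1642.81)
P4 → Upper (d²=11743.12)
P5 → Mid (d²=3569.29)
P6 → Inner (d²=3828.89)
P7 → Upper (d²=1133.41)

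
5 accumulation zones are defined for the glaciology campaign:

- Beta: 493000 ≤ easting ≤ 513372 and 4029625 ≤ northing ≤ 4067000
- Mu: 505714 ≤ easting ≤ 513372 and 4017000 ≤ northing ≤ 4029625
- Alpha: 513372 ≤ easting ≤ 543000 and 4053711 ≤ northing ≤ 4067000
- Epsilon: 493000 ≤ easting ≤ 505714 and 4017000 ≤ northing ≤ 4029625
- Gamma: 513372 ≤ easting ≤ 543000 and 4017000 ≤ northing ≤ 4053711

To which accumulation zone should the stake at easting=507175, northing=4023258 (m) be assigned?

Mu

The point has easting = 507175 and northing = 4023258.
Only Mu satisfies 505714 ≤ easting ≤ 513372 and 4017000 ≤ northing ≤ 4029625.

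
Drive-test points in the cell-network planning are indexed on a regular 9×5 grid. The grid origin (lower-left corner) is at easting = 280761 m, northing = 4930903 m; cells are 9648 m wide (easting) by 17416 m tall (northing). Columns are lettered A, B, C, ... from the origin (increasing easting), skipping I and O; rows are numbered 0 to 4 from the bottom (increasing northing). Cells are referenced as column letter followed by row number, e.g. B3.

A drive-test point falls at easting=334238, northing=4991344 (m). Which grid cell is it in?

F3

Column index: ⌊(334238 − 280761) / 9648⌋ = ⌊5.543⌋ = 5 → column F
Row offset from origin: ⌊(4991344 − 4930903) / 17416⌋ = ⌊3.470⌋ = 3 → row 3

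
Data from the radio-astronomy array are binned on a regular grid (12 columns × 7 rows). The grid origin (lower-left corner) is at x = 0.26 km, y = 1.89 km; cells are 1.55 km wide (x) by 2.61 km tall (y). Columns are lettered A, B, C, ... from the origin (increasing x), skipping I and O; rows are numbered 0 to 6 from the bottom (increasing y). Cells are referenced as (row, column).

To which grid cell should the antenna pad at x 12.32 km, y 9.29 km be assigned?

Column index: ⌊(12.32 − 0.26) / 1.55⌋ = ⌊7.781⌋ = 7 → column H
Row offset from origin: ⌊(9.29 − 1.89) / 2.61⌋ = ⌊2.835⌋ = 2 → row 2

(2, H)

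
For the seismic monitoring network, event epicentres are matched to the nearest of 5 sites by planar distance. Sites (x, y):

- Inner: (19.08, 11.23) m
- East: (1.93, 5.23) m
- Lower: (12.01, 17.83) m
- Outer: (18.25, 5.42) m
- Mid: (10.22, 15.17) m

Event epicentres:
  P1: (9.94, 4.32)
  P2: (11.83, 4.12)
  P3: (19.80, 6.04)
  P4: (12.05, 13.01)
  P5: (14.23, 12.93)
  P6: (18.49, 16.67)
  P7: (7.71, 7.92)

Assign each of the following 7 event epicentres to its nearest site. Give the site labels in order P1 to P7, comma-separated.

P1 → East (d²=64.99)
P2 → Outer (d²=42.91)
P3 → Outer (d²=2.79)
P4 → Mid (d²=8.01)
P5 → Mid (d²=21.10)
P6 → Inner (d²=29.94)
P7 → East (d²=40.64)

East, Outer, Outer, Mid, Mid, Inner, East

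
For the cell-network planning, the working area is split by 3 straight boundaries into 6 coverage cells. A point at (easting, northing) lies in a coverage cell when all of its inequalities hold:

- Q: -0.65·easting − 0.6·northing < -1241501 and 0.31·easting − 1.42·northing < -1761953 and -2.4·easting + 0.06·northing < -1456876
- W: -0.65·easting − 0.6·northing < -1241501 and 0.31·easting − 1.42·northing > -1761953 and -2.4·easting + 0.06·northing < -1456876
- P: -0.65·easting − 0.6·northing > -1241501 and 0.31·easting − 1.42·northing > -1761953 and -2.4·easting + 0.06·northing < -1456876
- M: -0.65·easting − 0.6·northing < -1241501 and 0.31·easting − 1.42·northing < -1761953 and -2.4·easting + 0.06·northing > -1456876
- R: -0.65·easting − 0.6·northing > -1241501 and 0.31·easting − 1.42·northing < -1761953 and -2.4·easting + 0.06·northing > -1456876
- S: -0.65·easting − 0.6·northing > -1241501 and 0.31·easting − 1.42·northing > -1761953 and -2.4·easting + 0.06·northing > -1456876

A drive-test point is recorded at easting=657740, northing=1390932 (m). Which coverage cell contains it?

-0.65·657740 − 0.6·1390932 = -1262090.200, which is < -1241501
0.31·657740 − 1.42·1390932 = -1771224.040, which is < -1761953
-2.4·657740 + 0.06·1390932 = -1495120.080, which is < -1456876
This sign pattern matches Q.

Q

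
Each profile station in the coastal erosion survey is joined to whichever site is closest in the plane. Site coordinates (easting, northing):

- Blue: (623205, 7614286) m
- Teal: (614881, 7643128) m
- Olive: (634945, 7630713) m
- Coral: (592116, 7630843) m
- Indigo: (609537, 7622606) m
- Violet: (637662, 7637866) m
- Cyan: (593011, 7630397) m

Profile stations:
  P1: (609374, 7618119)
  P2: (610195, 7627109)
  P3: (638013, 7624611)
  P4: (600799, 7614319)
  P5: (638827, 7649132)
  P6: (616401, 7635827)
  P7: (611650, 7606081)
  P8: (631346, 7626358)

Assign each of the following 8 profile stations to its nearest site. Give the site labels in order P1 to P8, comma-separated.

P1 → Indigo (d²=20159738.00)
P2 → Indigo (d²=20709973.00)
P3 → Olive (d²=46647028.00)
P4 → Indigo (d²=145027013.00)
P5 → Violet (d²=128279981.00)
P6 → Teal (d²=55615001.00)
P7 → Blue (d²=200840050.00)
P8 → Olive (d²=31918826.00)

Indigo, Indigo, Olive, Indigo, Violet, Teal, Blue, Olive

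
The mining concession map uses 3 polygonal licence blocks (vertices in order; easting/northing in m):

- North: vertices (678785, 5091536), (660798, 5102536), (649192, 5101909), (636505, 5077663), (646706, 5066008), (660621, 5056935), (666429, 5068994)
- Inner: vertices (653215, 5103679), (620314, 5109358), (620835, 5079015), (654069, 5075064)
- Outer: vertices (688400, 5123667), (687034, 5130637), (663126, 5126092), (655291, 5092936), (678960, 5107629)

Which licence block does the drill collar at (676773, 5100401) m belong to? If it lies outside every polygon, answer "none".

Cast a ray rightward from (676773, 5100401). For each polygon, the edges (by vertex number in listed order) whose endpoints lie on opposite sides of northing = 5100401, where each meets that height, and whether that is right or left of the point:
North: 1–2 at easting≈664289.1 (left), 3–4 at easting≈648402.9 (left) → 0 crossings.
Inner: 2–3 at easting≈620467.8 (left), 4–1 at easting≈653312.8 (left) → 0 crossings.
Outer: 3–4 at easting≈657055.0 (left), 4–5 at easting≈667316.4 (left) → 0 crossings.
All counts are even, so the point lies outside every listed polygon.

none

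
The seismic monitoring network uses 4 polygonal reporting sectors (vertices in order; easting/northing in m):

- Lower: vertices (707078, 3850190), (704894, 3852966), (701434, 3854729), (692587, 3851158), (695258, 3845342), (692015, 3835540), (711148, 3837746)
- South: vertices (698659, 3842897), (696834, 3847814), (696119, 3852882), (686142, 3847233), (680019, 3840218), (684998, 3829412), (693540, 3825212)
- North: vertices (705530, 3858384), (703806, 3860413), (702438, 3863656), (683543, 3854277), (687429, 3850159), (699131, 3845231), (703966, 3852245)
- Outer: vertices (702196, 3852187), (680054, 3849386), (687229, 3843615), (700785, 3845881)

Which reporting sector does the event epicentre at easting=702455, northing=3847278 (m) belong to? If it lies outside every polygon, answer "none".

Lower

Cast a ray rightward from (702455, 3847278). For each polygon, the edges (by vertex number in listed order) whose endpoints lie on opposite sides of northing = 3847278, where each meets that height, and whether that is right or left of the point:
Lower: 4–5 at easting≈694368.9 (left), 7–1 at easting≈708030.4 (right) → 1 crossing.
South: 1–2 at easting≈697032.9 (left), 3–4 at easting≈686221.5 (left) → 0 crossings.
North: 5–6 at easting≈694270.2 (left), 6–7 at easting≈700542.1 (left) → 0 crossings.
Outer: 2–3 at easting≈682674.8 (left), 4–1 at easting≈701097.6 (left) → 0 crossings.
Only Lower has an odd count, so the point is inside Lower.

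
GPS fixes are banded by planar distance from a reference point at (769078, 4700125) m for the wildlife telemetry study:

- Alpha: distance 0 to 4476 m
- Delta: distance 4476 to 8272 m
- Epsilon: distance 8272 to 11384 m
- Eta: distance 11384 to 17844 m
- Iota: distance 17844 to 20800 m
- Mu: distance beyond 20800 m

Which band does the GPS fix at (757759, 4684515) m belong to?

Iota

Distance = √((757759−769078)² + (4684515−4700125)²) = √(128119761.000 + 243672100.000) = 19281.905 m.
17844 ≤ 19281.905 < 20800 → Iota.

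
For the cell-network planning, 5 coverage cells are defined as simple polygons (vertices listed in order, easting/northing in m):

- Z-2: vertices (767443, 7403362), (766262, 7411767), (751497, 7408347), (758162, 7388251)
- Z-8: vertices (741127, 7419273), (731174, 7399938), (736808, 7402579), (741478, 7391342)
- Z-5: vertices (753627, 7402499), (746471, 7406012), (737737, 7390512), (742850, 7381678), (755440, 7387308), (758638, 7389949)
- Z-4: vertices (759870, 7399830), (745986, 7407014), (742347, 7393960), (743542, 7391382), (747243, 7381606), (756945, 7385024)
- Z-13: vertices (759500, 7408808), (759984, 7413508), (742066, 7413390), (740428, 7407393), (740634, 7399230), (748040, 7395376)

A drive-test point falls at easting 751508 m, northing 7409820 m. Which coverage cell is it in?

Cast a ray rightward from (751508, 7409820). For each polygon, the edges (by vertex number in listed order) whose endpoints lie on opposite sides of northing = 7409820, where each meets that height, and whether that is right or left of the point:
Z-2: 1–2 at easting≈766535.6 (right), 2–3 at easting≈757856.3 (right) → 2 crossings.
Z-8: 1–2 at easting≈736260.9 (left), 4–1 at easting≈741245.8 (left) → 0 crossings.
Z-5: no edge straddles that height → 0 crossings.
Z-4: no edge straddles that height → 0 crossings.
Z-13: 1–2 at easting≈759604.2 (right), 3–4 at easting≈741090.9 (left) → 1 crossing.
Only Z-13 has an odd count, so the point is inside Z-13.

Z-13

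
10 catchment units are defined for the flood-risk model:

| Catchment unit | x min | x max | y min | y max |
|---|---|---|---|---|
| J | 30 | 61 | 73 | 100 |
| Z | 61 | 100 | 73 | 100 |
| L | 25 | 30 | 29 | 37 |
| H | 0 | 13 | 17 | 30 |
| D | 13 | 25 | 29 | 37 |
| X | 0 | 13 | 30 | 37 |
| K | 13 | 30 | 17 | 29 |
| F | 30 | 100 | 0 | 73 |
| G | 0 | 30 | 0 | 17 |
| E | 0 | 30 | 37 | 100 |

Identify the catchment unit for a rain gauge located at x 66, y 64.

F

The point has x = 66 and y = 64.
Only F satisfies 30 ≤ x ≤ 100 and 0 ≤ y ≤ 73.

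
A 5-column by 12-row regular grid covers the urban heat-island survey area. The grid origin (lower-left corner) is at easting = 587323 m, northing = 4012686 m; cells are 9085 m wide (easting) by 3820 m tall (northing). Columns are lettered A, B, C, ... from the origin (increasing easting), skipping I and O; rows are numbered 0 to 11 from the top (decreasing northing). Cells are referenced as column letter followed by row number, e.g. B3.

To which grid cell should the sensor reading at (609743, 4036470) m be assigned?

C5

Column index: ⌊(609743 − 587323) / 9085⌋ = ⌊2.468⌋ = 2 → column C
Row offset from origin: ⌊(4036470 − 4012686) / 3820⌋ = ⌊6.226⌋ = 6 → row 5 (counted from top)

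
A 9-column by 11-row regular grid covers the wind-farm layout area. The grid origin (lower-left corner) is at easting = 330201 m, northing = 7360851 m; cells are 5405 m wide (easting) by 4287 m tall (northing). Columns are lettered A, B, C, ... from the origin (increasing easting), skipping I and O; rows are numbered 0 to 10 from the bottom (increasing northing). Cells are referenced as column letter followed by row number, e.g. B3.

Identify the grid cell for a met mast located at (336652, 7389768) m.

Column index: ⌊(336652 − 330201) / 5405⌋ = ⌊1.194⌋ = 1 → column B
Row offset from origin: ⌊(7389768 − 7360851) / 4287⌋ = ⌊6.745⌋ = 6 → row 6

B6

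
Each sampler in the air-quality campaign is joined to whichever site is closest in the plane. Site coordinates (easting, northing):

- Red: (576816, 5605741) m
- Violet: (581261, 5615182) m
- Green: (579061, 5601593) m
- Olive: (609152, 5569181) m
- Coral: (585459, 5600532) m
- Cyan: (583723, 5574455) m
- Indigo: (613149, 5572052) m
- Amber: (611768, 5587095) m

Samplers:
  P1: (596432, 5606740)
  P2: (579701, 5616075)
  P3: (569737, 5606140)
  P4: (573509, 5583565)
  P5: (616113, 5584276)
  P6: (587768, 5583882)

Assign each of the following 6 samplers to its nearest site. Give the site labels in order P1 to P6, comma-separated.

P1 → Coral (d²=158945993.00)
P2 → Violet (d²=3231049.00)
P3 → Red (d²=50271442.00)
P4 → Cyan (d²=187317896.00)
P5 → Amber (d²=26825786.00)
P6 → Cyan (d²=105230354.00)

Coral, Violet, Red, Cyan, Amber, Cyan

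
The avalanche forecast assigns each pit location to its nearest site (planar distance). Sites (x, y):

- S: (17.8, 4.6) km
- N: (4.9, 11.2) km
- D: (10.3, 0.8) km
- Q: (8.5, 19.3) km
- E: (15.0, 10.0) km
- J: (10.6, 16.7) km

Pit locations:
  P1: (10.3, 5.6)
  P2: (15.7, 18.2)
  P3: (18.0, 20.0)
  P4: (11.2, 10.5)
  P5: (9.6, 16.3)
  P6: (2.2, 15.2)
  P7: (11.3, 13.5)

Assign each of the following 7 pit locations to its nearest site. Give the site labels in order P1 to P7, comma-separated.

P1 → D (d²=23.04)
P2 → J (d²=28.26)
P3 → J (d²=65.65)
P4 → E (d²=14.69)
P5 → J (d²=1.16)
P6 → N (d²=23.29)
P7 → J (d²=10.73)

D, J, J, E, J, N, J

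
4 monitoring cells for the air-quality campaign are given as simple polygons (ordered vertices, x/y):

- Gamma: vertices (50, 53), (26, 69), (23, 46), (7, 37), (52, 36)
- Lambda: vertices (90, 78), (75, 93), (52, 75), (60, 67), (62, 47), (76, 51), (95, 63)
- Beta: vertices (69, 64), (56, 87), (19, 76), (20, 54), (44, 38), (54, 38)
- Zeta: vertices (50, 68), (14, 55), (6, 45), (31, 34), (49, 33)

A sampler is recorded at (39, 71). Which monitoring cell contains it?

Beta

Cast a ray rightward from (39, 71). For each polygon, the edges (by vertex number in listed order) whose endpoints lie on opposite sides of y = 71, where each meets that height, and whether that is right or left of the point:
Gamma: no edge straddles that height → 0 crossings.
Lambda: 3–4 at x≈56.0 (right), 7–1 at x≈92.3 (right) → 2 crossings.
Beta: 1–2 at x≈65.0 (right), 3–4 at x≈19.2 (left) → 1 crossing.
Zeta: no edge straddles that height → 0 crossings.
Only Beta has an odd count, so the point is inside Beta.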